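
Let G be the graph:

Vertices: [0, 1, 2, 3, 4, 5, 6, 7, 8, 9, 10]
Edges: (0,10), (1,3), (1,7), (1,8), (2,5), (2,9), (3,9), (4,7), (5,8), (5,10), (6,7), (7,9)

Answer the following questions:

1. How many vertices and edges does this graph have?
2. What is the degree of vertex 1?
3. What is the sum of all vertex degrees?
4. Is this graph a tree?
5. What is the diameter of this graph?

Count: 11 vertices, 12 edges.
Vertex 1 has neighbors [3, 7, 8], degree = 3.
Handshaking lemma: 2 * 12 = 24.
A tree on 11 vertices has 10 edges. This graph has 12 edges (2 extra). Not a tree.
Diameter (longest shortest path) = 6.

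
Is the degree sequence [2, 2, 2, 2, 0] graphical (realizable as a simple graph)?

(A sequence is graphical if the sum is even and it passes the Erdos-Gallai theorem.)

Sum of degrees = 8. Sum is even and passes Erdos-Gallai. The sequence IS graphical.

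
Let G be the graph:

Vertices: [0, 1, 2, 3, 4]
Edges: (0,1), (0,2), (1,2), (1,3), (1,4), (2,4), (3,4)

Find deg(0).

Vertex 0 has neighbors [1, 2], so deg(0) = 2.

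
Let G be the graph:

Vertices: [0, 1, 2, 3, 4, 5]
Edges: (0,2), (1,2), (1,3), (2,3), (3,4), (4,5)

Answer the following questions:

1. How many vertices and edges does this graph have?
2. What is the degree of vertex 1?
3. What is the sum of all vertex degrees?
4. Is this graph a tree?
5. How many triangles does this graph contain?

Count: 6 vertices, 6 edges.
Vertex 1 has neighbors [2, 3], degree = 2.
Handshaking lemma: 2 * 6 = 12.
A tree on 6 vertices has 5 edges. This graph has 6 edges (1 extra). Not a tree.
Number of triangles = 1.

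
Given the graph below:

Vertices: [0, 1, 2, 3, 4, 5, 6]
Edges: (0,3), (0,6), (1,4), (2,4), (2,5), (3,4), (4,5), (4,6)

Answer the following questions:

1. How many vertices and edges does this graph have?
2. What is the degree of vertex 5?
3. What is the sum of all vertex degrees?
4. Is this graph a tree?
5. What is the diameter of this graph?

Count: 7 vertices, 8 edges.
Vertex 5 has neighbors [2, 4], degree = 2.
Handshaking lemma: 2 * 8 = 16.
A tree on 7 vertices has 6 edges. This graph has 8 edges (2 extra). Not a tree.
Diameter (longest shortest path) = 3.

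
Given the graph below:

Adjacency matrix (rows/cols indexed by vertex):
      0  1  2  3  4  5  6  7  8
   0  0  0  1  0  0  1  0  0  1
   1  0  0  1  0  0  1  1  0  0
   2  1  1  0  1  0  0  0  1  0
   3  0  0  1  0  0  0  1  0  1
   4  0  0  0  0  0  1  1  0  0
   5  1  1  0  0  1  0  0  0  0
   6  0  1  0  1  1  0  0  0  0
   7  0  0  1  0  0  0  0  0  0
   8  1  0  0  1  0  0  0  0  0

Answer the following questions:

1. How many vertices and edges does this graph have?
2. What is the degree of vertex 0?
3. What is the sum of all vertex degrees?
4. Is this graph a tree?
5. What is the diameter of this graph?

Count: 9 vertices, 12 edges.
Vertex 0 has neighbors [2, 5, 8], degree = 3.
Handshaking lemma: 2 * 12 = 24.
A tree on 9 vertices has 8 edges. This graph has 12 edges (4 extra). Not a tree.
Diameter (longest shortest path) = 4.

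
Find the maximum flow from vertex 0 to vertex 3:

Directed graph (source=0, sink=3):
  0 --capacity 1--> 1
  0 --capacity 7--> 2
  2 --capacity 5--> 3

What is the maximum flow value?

Computing max flow:
  Flow on (0->2): 5/7
  Flow on (2->3): 5/5
Maximum flow = 5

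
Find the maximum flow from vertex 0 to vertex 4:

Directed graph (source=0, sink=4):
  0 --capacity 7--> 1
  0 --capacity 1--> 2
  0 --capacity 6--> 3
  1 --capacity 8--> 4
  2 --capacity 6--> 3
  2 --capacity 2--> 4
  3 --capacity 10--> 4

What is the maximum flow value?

Computing max flow:
  Flow on (0->1): 7/7
  Flow on (0->2): 1/1
  Flow on (0->3): 6/6
  Flow on (1->4): 7/8
  Flow on (2->4): 1/2
  Flow on (3->4): 6/10
Maximum flow = 14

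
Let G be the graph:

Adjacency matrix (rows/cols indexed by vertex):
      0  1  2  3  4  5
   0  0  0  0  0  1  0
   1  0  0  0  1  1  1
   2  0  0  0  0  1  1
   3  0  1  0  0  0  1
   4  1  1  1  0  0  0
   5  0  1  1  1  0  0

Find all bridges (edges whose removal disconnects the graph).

A bridge is an edge whose removal increases the number of connected components.
Bridges found: (0,4)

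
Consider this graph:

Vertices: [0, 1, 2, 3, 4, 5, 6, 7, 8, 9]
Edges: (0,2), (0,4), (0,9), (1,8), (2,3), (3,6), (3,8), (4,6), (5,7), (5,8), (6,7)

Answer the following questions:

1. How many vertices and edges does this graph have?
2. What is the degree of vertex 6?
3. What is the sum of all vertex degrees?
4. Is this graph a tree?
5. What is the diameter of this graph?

Count: 10 vertices, 11 edges.
Vertex 6 has neighbors [3, 4, 7], degree = 3.
Handshaking lemma: 2 * 11 = 22.
A tree on 10 vertices has 9 edges. This graph has 11 edges (2 extra). Not a tree.
Diameter (longest shortest path) = 5.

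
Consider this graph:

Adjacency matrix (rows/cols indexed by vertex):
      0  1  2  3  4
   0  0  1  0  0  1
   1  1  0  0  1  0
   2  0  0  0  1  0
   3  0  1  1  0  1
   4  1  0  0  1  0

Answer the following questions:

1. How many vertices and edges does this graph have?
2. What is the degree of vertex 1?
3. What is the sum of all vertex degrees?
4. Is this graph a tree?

Count: 5 vertices, 5 edges.
Vertex 1 has neighbors [0, 3], degree = 2.
Handshaking lemma: 2 * 5 = 10.
A tree on 5 vertices has 4 edges. This graph has 5 edges (1 extra). Not a tree.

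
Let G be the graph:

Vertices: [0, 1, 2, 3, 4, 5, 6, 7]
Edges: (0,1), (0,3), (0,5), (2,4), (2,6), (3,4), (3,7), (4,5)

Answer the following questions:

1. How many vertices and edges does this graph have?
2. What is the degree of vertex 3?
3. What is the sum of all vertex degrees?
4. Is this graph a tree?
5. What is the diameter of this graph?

Count: 8 vertices, 8 edges.
Vertex 3 has neighbors [0, 4, 7], degree = 3.
Handshaking lemma: 2 * 8 = 16.
A tree on 8 vertices has 7 edges. This graph has 8 edges (1 extra). Not a tree.
Diameter (longest shortest path) = 5.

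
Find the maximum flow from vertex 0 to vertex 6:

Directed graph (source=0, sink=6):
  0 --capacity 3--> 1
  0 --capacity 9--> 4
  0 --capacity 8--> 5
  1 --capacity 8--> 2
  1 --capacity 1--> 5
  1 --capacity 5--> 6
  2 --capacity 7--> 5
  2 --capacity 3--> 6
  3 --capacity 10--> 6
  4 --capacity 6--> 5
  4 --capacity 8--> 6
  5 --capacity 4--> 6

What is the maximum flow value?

Computing max flow:
  Flow on (0->1): 3/3
  Flow on (0->4): 8/9
  Flow on (0->5): 4/8
  Flow on (1->6): 3/5
  Flow on (4->6): 8/8
  Flow on (5->6): 4/4
Maximum flow = 15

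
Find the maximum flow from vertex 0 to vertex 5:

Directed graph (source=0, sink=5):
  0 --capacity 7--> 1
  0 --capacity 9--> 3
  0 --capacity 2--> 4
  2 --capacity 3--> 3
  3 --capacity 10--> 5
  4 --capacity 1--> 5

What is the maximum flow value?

Computing max flow:
  Flow on (0->3): 9/9
  Flow on (0->4): 1/2
  Flow on (3->5): 9/10
  Flow on (4->5): 1/1
Maximum flow = 10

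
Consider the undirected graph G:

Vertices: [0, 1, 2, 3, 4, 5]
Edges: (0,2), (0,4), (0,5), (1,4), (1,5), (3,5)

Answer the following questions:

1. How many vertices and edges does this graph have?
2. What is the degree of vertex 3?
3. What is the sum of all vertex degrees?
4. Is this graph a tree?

Count: 6 vertices, 6 edges.
Vertex 3 has neighbors [5], degree = 1.
Handshaking lemma: 2 * 6 = 12.
A tree on 6 vertices has 5 edges. This graph has 6 edges (1 extra). Not a tree.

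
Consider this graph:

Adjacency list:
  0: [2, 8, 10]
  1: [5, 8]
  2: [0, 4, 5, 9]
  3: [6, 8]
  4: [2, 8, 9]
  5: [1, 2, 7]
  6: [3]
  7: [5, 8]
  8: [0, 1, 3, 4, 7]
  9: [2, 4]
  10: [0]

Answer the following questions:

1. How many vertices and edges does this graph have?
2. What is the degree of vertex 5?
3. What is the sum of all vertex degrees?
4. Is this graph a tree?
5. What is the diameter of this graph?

Count: 11 vertices, 14 edges.
Vertex 5 has neighbors [1, 2, 7], degree = 3.
Handshaking lemma: 2 * 14 = 28.
A tree on 11 vertices has 10 edges. This graph has 14 edges (4 extra). Not a tree.
Diameter (longest shortest path) = 4.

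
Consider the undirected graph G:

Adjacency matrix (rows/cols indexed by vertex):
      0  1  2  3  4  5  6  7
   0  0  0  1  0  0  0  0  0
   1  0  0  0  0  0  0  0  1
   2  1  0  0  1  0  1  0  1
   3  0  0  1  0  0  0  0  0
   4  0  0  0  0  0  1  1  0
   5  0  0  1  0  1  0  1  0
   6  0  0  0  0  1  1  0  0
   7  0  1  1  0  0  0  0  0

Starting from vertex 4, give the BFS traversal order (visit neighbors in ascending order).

BFS from vertex 4 (neighbors processed in ascending order):
Visit order: 4, 5, 6, 2, 0, 3, 7, 1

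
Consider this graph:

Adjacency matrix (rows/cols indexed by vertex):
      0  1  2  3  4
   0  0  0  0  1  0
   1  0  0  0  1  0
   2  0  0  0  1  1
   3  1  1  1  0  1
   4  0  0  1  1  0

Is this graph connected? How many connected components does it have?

Checking connectivity: the graph has 1 connected component(s).
All vertices are reachable from each other. The graph IS connected.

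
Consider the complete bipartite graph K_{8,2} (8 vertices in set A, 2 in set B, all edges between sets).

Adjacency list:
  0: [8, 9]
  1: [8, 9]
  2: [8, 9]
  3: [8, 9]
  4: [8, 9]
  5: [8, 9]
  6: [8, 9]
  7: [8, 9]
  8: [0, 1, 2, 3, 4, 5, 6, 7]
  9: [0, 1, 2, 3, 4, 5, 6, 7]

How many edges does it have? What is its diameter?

K_{8,2} has 8 * 2 = 16 edges.
Any vertex reaches any opposite-side vertex in 1 step; same-side vertices reach in 2 steps via any opposite-side vertex.
Diameter = 2.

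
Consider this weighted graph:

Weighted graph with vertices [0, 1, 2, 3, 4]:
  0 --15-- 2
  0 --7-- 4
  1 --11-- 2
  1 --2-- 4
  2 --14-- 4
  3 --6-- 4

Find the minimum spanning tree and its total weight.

Applying Kruskal's algorithm (sort edges by weight, add if no cycle):
  Add (1,4) w=2
  Add (3,4) w=6
  Add (0,4) w=7
  Add (1,2) w=11
  Skip (2,4) w=14 (creates cycle)
  Skip (0,2) w=15 (creates cycle)
MST weight = 26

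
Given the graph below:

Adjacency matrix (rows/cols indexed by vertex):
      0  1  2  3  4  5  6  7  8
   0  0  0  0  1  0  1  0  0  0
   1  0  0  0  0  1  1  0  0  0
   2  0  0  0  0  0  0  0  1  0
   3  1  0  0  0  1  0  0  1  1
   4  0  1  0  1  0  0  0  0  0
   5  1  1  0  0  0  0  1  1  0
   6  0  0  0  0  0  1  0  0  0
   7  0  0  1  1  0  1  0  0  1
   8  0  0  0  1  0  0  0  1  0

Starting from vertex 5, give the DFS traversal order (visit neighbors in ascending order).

DFS from vertex 5 (neighbors processed in ascending order):
Visit order: 5, 0, 3, 4, 1, 7, 2, 8, 6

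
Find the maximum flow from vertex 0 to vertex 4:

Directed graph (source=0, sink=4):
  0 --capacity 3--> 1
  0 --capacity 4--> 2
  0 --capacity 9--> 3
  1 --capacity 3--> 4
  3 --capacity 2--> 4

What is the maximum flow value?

Computing max flow:
  Flow on (0->1): 3/3
  Flow on (0->3): 2/9
  Flow on (1->4): 3/3
  Flow on (3->4): 2/2
Maximum flow = 5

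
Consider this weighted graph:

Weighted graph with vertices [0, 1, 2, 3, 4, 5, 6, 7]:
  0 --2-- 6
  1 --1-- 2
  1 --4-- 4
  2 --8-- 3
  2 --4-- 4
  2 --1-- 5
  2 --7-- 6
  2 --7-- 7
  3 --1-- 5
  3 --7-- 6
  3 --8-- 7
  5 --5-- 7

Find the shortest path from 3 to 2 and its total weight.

Using Dijkstra's algorithm from vertex 3:
Shortest path: 3 -> 5 -> 2
Total weight: 1 + 1 = 2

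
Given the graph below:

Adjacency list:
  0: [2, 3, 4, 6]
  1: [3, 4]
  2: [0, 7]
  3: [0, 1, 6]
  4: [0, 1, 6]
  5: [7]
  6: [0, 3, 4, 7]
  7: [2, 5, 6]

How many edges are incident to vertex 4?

Vertex 4 has neighbors [0, 1, 6], so deg(4) = 3.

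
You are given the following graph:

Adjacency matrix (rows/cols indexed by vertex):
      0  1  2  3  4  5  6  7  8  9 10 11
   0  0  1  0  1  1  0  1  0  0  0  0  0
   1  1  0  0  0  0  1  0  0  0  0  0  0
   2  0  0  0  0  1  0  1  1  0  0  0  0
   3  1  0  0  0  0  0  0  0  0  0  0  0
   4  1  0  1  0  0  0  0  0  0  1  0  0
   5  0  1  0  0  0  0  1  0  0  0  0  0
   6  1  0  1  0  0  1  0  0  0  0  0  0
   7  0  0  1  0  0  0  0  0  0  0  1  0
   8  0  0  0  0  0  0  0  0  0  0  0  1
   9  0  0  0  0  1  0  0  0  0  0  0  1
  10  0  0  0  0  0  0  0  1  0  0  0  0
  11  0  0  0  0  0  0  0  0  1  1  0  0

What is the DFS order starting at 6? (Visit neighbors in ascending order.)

DFS from vertex 6 (neighbors processed in ascending order):
Visit order: 6, 0, 1, 5, 3, 4, 2, 7, 10, 9, 11, 8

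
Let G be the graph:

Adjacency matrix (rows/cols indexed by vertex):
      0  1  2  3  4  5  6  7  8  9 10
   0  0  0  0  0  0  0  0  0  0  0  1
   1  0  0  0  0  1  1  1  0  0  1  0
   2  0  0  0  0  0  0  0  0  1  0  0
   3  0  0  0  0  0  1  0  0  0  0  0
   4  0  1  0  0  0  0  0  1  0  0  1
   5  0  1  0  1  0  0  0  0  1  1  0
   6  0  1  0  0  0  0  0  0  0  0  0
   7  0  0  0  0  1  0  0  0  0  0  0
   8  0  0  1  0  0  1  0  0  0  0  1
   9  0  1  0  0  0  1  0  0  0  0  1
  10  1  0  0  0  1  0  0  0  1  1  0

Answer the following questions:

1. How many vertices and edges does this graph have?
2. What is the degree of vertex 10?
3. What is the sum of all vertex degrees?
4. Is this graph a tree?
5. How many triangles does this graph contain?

Count: 11 vertices, 13 edges.
Vertex 10 has neighbors [0, 4, 8, 9], degree = 4.
Handshaking lemma: 2 * 13 = 26.
A tree on 11 vertices has 10 edges. This graph has 13 edges (3 extra). Not a tree.
Number of triangles = 1.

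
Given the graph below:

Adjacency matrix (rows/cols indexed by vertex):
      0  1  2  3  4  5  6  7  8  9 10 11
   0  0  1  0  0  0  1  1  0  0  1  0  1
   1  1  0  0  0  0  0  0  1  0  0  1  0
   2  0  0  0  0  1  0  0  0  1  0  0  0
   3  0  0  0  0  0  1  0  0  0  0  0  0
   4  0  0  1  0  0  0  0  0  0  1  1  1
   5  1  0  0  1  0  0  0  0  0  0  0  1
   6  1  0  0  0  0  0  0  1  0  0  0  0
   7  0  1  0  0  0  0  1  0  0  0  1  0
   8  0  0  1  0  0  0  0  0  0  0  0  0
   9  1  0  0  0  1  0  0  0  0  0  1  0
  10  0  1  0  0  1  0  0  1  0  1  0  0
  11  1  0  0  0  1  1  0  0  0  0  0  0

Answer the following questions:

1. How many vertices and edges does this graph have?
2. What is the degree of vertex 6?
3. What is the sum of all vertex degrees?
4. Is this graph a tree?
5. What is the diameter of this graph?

Count: 12 vertices, 17 edges.
Vertex 6 has neighbors [0, 7], degree = 2.
Handshaking lemma: 2 * 17 = 34.
A tree on 12 vertices has 11 edges. This graph has 17 edges (6 extra). Not a tree.
Diameter (longest shortest path) = 5.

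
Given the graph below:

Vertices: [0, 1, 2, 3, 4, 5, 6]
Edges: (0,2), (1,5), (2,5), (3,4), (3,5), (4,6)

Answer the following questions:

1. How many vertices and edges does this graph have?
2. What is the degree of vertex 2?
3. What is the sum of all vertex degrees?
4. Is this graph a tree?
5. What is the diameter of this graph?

Count: 7 vertices, 6 edges.
Vertex 2 has neighbors [0, 5], degree = 2.
Handshaking lemma: 2 * 6 = 12.
A graph is a tree iff it is connected and has exactly n-1 edges. This graph is connected (all 7 vertices in one component) and has 7-1 = 6 edges. It is a tree.
Diameter (longest shortest path) = 5.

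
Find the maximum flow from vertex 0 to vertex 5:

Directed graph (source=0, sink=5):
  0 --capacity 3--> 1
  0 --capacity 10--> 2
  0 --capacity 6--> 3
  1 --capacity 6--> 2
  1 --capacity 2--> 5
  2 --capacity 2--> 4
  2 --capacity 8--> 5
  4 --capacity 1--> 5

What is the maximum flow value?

Computing max flow:
  Flow on (0->1): 3/3
  Flow on (0->2): 8/10
  Flow on (1->2): 1/6
  Flow on (1->5): 2/2
  Flow on (2->4): 1/2
  Flow on (2->5): 8/8
  Flow on (4->5): 1/1
Maximum flow = 11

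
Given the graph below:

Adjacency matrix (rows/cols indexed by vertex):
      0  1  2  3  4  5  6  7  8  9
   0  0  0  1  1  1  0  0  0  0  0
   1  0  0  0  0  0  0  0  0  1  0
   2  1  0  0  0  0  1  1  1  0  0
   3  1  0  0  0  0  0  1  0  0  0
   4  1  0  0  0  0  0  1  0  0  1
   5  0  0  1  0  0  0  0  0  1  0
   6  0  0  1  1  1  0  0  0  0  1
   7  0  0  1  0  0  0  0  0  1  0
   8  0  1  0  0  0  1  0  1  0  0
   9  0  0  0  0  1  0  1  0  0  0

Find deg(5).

Vertex 5 has neighbors [2, 8], so deg(5) = 2.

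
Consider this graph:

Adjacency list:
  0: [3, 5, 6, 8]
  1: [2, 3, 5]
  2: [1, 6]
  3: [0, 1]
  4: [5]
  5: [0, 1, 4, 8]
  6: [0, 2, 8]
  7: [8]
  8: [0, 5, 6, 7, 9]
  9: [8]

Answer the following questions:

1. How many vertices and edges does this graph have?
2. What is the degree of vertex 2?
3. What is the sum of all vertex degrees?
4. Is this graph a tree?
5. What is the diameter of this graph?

Count: 10 vertices, 13 edges.
Vertex 2 has neighbors [1, 6], degree = 2.
Handshaking lemma: 2 * 13 = 26.
A tree on 10 vertices has 9 edges. This graph has 13 edges (4 extra). Not a tree.
Diameter (longest shortest path) = 3.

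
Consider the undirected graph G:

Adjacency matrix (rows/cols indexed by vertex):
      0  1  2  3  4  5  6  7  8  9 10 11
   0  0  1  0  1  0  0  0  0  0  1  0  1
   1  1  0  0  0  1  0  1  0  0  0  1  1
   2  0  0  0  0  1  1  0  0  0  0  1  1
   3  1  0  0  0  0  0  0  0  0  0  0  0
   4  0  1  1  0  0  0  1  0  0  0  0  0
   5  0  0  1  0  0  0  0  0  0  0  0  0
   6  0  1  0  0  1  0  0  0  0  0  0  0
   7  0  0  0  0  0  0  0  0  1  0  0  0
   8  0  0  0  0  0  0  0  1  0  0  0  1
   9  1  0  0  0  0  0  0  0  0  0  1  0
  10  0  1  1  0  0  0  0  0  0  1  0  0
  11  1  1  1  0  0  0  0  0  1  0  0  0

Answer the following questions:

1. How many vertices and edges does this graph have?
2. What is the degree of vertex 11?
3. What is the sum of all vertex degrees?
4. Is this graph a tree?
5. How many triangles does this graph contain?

Count: 12 vertices, 16 edges.
Vertex 11 has neighbors [0, 1, 2, 8], degree = 4.
Handshaking lemma: 2 * 16 = 32.
A tree on 12 vertices has 11 edges. This graph has 16 edges (5 extra). Not a tree.
Number of triangles = 2.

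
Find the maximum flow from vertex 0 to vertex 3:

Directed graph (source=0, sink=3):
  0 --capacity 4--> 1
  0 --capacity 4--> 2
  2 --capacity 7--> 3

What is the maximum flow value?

Computing max flow:
  Flow on (0->2): 4/4
  Flow on (2->3): 4/7
Maximum flow = 4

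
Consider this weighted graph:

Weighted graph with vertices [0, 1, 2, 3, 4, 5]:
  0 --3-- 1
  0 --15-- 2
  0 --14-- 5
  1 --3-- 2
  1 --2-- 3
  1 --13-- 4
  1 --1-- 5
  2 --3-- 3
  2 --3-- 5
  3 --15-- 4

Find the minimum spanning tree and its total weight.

Applying Kruskal's algorithm (sort edges by weight, add if no cycle):
  Add (1,5) w=1
  Add (1,3) w=2
  Add (0,1) w=3
  Add (1,2) w=3
  Skip (2,3) w=3 (creates cycle)
  Skip (2,5) w=3 (creates cycle)
  Add (1,4) w=13
  Skip (0,5) w=14 (creates cycle)
  Skip (0,2) w=15 (creates cycle)
  Skip (3,4) w=15 (creates cycle)
MST weight = 22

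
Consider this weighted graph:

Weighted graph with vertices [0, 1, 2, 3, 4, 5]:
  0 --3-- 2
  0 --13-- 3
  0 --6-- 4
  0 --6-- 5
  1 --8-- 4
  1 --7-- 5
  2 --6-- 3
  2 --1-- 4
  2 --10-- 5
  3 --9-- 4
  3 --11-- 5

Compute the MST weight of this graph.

Applying Kruskal's algorithm (sort edges by weight, add if no cycle):
  Add (2,4) w=1
  Add (0,2) w=3
  Skip (0,4) w=6 (creates cycle)
  Add (0,5) w=6
  Add (2,3) w=6
  Add (1,5) w=7
  Skip (1,4) w=8 (creates cycle)
  Skip (3,4) w=9 (creates cycle)
  Skip (2,5) w=10 (creates cycle)
  Skip (3,5) w=11 (creates cycle)
  Skip (0,3) w=13 (creates cycle)
MST weight = 23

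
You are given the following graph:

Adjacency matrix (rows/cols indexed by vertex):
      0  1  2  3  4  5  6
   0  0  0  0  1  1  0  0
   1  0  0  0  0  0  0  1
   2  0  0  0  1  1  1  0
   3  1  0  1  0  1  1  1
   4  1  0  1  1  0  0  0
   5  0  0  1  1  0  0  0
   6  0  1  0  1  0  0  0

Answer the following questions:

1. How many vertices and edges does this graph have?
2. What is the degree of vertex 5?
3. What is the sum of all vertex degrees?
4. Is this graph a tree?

Count: 7 vertices, 9 edges.
Vertex 5 has neighbors [2, 3], degree = 2.
Handshaking lemma: 2 * 9 = 18.
A tree on 7 vertices has 6 edges. This graph has 9 edges (3 extra). Not a tree.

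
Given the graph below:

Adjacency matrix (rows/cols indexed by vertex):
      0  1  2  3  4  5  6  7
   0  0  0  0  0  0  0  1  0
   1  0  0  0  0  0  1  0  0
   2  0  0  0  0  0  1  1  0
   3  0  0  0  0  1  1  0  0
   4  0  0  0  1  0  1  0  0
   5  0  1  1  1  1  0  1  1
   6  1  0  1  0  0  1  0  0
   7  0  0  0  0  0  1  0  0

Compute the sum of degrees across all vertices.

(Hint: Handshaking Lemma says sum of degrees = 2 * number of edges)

Count edges: 9 edges.
By Handshaking Lemma: sum of degrees = 2 * 9 = 18.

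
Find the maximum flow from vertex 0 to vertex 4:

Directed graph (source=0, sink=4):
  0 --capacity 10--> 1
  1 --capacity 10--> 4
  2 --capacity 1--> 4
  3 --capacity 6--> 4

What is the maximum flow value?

Computing max flow:
  Flow on (0->1): 10/10
  Flow on (1->4): 10/10
Maximum flow = 10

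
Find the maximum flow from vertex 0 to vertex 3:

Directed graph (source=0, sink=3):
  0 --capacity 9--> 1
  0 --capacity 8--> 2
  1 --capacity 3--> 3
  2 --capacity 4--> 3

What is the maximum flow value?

Computing max flow:
  Flow on (0->1): 3/9
  Flow on (0->2): 4/8
  Flow on (1->3): 3/3
  Flow on (2->3): 4/4
Maximum flow = 7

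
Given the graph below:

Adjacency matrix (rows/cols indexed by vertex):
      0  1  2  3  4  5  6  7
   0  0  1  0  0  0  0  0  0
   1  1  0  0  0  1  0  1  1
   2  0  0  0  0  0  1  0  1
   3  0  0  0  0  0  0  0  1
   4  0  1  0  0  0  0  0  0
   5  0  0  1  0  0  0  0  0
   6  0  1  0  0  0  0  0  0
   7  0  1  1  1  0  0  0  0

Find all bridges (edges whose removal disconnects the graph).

A bridge is an edge whose removal increases the number of connected components.
Bridges found: (0,1), (1,4), (1,6), (1,7), (2,5), (2,7), (3,7)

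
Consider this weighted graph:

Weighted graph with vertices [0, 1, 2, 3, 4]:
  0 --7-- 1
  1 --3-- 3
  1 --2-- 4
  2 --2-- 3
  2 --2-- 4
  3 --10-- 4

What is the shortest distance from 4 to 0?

Using Dijkstra's algorithm from vertex 4:
Shortest path: 4 -> 1 -> 0
Total weight: 2 + 7 = 9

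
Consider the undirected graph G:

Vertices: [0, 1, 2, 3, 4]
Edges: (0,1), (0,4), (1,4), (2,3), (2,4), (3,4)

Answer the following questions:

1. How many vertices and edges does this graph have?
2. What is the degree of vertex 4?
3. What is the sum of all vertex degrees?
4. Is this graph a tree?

Count: 5 vertices, 6 edges.
Vertex 4 has neighbors [0, 1, 2, 3], degree = 4.
Handshaking lemma: 2 * 6 = 12.
A tree on 5 vertices has 4 edges. This graph has 6 edges (2 extra). Not a tree.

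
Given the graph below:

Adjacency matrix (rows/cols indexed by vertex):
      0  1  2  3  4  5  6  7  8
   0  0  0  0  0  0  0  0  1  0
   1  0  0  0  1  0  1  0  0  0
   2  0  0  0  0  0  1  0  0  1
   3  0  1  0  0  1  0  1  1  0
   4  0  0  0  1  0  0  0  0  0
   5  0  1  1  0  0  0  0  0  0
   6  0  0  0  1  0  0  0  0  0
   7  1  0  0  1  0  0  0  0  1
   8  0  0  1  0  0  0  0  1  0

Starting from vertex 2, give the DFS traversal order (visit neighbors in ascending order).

DFS from vertex 2 (neighbors processed in ascending order):
Visit order: 2, 5, 1, 3, 4, 6, 7, 0, 8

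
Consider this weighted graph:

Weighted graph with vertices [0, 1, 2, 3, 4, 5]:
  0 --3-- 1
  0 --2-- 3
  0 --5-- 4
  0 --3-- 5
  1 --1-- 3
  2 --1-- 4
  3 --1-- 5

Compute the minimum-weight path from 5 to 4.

Using Dijkstra's algorithm from vertex 5:
Shortest path: 5 -> 0 -> 4
Total weight: 3 + 5 = 8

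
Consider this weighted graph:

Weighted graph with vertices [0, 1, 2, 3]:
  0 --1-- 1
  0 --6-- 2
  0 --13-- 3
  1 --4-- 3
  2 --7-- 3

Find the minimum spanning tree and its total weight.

Applying Kruskal's algorithm (sort edges by weight, add if no cycle):
  Add (0,1) w=1
  Add (1,3) w=4
  Add (0,2) w=6
  Skip (2,3) w=7 (creates cycle)
  Skip (0,3) w=13 (creates cycle)
MST weight = 11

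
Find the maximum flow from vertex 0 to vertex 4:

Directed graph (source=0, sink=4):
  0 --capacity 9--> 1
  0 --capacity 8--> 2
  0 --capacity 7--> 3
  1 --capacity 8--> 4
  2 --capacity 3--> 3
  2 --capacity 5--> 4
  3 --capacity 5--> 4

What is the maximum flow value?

Computing max flow:
  Flow on (0->1): 8/9
  Flow on (0->2): 5/8
  Flow on (0->3): 5/7
  Flow on (1->4): 8/8
  Flow on (2->4): 5/5
  Flow on (3->4): 5/5
Maximum flow = 18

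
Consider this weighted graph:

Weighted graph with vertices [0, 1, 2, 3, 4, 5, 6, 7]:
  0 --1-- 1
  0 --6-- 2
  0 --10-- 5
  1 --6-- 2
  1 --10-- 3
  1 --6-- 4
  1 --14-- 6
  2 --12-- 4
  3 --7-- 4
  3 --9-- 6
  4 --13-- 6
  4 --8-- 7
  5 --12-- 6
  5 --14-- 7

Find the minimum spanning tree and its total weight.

Applying Kruskal's algorithm (sort edges by weight, add if no cycle):
  Add (0,1) w=1
  Add (0,2) w=6
  Skip (1,2) w=6 (creates cycle)
  Add (1,4) w=6
  Add (3,4) w=7
  Add (4,7) w=8
  Add (3,6) w=9
  Add (0,5) w=10
  Skip (1,3) w=10 (creates cycle)
  Skip (2,4) w=12 (creates cycle)
  Skip (5,6) w=12 (creates cycle)
  Skip (4,6) w=13 (creates cycle)
  Skip (1,6) w=14 (creates cycle)
  Skip (5,7) w=14 (creates cycle)
MST weight = 47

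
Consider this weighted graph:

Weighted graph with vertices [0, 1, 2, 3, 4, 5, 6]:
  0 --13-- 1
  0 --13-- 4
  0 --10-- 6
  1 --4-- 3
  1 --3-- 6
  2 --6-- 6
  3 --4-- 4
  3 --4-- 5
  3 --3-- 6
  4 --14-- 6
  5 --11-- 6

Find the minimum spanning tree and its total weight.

Applying Kruskal's algorithm (sort edges by weight, add if no cycle):
  Add (1,6) w=3
  Add (3,6) w=3
  Skip (1,3) w=4 (creates cycle)
  Add (3,4) w=4
  Add (3,5) w=4
  Add (2,6) w=6
  Add (0,6) w=10
  Skip (5,6) w=11 (creates cycle)
  Skip (0,1) w=13 (creates cycle)
  Skip (0,4) w=13 (creates cycle)
  Skip (4,6) w=14 (creates cycle)
MST weight = 30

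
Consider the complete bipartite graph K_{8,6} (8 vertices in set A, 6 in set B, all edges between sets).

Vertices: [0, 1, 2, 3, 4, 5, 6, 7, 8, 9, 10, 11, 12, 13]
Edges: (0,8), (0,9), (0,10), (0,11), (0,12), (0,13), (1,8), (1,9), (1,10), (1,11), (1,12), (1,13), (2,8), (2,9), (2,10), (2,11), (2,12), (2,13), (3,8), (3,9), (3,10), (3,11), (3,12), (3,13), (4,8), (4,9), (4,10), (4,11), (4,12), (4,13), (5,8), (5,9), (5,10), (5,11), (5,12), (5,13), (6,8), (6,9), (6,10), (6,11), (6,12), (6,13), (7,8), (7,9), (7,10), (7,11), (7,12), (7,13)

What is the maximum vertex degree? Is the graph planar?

Set-A vertices have degree 6; set-B vertices have degree 8. Maximum degree = max(8,6) = 8.
K_{8,6} contains K_{3,3} as a subgraph (since both sides have >= 3 vertices); by Kuratowski's theorem it is not planar.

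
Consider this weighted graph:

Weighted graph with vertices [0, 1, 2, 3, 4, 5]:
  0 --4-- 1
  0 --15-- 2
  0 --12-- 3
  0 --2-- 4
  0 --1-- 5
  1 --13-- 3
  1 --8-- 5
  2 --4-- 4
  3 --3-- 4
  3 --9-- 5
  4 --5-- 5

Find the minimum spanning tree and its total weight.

Applying Kruskal's algorithm (sort edges by weight, add if no cycle):
  Add (0,5) w=1
  Add (0,4) w=2
  Add (3,4) w=3
  Add (0,1) w=4
  Add (2,4) w=4
  Skip (4,5) w=5 (creates cycle)
  Skip (1,5) w=8 (creates cycle)
  Skip (3,5) w=9 (creates cycle)
  Skip (0,3) w=12 (creates cycle)
  Skip (1,3) w=13 (creates cycle)
  Skip (0,2) w=15 (creates cycle)
MST weight = 14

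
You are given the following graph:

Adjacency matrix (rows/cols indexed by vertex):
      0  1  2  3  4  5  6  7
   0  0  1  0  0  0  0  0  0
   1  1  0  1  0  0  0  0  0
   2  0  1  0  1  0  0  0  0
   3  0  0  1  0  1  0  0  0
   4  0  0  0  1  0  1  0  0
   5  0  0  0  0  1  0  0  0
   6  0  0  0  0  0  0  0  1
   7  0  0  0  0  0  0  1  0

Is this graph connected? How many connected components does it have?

Checking connectivity: the graph has 2 connected component(s).
Components: [[0, 1, 2, 3, 4, 5], [6, 7]]. The graph is NOT connected.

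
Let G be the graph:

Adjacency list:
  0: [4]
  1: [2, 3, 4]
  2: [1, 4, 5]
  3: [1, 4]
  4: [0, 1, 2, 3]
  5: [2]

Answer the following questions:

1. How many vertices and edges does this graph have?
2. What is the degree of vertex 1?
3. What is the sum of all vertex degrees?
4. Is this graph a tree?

Count: 6 vertices, 7 edges.
Vertex 1 has neighbors [2, 3, 4], degree = 3.
Handshaking lemma: 2 * 7 = 14.
A tree on 6 vertices has 5 edges. This graph has 7 edges (2 extra). Not a tree.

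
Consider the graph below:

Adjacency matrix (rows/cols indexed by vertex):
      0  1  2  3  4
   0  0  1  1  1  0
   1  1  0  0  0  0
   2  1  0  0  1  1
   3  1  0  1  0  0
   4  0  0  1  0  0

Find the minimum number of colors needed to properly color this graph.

The graph has a maximum clique of size 3 (lower bound on chromatic number).
A valid 3-coloring: {0: 0, 1: 1, 2: 1, 3: 2, 4: 0}.
Chromatic number = 3.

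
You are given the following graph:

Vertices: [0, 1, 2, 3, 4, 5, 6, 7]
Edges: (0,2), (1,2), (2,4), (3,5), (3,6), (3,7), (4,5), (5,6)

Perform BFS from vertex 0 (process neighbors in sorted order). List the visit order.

BFS from vertex 0 (neighbors processed in ascending order):
Visit order: 0, 2, 1, 4, 5, 3, 6, 7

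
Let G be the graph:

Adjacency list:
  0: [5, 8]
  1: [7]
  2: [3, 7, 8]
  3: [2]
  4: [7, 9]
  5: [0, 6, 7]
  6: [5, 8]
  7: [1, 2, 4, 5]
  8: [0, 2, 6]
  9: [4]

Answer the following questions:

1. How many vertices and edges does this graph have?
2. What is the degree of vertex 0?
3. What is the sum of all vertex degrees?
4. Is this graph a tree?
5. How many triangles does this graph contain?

Count: 10 vertices, 11 edges.
Vertex 0 has neighbors [5, 8], degree = 2.
Handshaking lemma: 2 * 11 = 22.
A tree on 10 vertices has 9 edges. This graph has 11 edges (2 extra). Not a tree.
Number of triangles = 0.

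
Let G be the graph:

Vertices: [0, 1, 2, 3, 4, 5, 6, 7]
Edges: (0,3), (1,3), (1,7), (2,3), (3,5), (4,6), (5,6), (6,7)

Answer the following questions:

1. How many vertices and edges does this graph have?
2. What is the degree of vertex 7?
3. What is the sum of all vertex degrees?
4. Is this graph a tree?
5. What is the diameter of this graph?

Count: 8 vertices, 8 edges.
Vertex 7 has neighbors [1, 6], degree = 2.
Handshaking lemma: 2 * 8 = 16.
A tree on 8 vertices has 7 edges. This graph has 8 edges (1 extra). Not a tree.
Diameter (longest shortest path) = 4.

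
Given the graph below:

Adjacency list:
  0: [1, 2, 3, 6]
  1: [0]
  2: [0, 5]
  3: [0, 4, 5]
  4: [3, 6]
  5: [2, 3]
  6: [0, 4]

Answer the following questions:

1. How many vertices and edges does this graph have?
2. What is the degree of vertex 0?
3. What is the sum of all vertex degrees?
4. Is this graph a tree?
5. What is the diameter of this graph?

Count: 7 vertices, 8 edges.
Vertex 0 has neighbors [1, 2, 3, 6], degree = 4.
Handshaking lemma: 2 * 8 = 16.
A tree on 7 vertices has 6 edges. This graph has 8 edges (2 extra). Not a tree.
Diameter (longest shortest path) = 3.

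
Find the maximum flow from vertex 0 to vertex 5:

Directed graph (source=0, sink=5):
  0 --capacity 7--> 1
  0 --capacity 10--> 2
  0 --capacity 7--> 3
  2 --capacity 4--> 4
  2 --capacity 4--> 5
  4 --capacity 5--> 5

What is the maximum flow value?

Computing max flow:
  Flow on (0->2): 8/10
  Flow on (2->4): 4/4
  Flow on (2->5): 4/4
  Flow on (4->5): 4/5
Maximum flow = 8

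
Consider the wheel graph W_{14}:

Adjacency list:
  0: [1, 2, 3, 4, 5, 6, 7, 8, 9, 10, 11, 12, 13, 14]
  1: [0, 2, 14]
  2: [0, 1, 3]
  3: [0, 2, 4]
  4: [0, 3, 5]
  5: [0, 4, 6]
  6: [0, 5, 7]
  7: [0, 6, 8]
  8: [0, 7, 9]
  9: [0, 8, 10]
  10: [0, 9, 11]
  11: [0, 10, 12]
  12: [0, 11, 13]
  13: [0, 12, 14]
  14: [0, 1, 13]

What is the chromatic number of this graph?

W_{14} = C_{14} plus a hub adjacent to every cycle vertex.
The outer cycle needs 2 colors (even cycle); the hub is adjacent to all of them so needs a fresh color.
Chromatic number = 2 + 1 = 3.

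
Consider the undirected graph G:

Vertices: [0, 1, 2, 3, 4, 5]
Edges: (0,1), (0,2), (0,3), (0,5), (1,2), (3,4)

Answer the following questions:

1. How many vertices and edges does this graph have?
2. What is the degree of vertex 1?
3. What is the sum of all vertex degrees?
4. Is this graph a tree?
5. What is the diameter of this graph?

Count: 6 vertices, 6 edges.
Vertex 1 has neighbors [0, 2], degree = 2.
Handshaking lemma: 2 * 6 = 12.
A tree on 6 vertices has 5 edges. This graph has 6 edges (1 extra). Not a tree.
Diameter (longest shortest path) = 3.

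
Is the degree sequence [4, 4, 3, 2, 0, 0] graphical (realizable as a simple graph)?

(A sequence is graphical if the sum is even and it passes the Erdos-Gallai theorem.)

Sum of degrees = 13. Sum is odd, so the sequence is NOT graphical.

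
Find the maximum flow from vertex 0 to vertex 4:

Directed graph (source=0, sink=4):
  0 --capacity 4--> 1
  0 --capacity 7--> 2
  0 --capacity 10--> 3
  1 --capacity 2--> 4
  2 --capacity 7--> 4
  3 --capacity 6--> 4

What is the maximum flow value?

Computing max flow:
  Flow on (0->1): 2/4
  Flow on (0->2): 7/7
  Flow on (0->3): 6/10
  Flow on (1->4): 2/2
  Flow on (2->4): 7/7
  Flow on (3->4): 6/6
Maximum flow = 15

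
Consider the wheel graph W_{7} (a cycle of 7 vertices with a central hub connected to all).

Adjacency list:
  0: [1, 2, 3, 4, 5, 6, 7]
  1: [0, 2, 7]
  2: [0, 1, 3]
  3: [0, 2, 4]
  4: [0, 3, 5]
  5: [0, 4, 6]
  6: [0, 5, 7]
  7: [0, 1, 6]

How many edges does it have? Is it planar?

Wheel graph W_{7}: 7 cycle edges + 7 spoke edges = 14 edges.
Total vertices: 8.
The graph is planar.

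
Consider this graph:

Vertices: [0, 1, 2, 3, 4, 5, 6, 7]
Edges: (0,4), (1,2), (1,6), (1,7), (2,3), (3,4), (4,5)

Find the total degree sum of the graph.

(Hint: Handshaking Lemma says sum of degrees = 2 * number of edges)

Count edges: 7 edges.
By Handshaking Lemma: sum of degrees = 2 * 7 = 14.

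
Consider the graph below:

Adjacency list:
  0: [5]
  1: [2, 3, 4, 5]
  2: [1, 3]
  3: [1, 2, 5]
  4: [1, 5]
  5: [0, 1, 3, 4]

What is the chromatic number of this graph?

The graph has a maximum clique of size 3 (lower bound on chromatic number).
A valid 3-coloring: {0: 0, 1: 0, 2: 1, 3: 2, 4: 2, 5: 1}.
Chromatic number = 3.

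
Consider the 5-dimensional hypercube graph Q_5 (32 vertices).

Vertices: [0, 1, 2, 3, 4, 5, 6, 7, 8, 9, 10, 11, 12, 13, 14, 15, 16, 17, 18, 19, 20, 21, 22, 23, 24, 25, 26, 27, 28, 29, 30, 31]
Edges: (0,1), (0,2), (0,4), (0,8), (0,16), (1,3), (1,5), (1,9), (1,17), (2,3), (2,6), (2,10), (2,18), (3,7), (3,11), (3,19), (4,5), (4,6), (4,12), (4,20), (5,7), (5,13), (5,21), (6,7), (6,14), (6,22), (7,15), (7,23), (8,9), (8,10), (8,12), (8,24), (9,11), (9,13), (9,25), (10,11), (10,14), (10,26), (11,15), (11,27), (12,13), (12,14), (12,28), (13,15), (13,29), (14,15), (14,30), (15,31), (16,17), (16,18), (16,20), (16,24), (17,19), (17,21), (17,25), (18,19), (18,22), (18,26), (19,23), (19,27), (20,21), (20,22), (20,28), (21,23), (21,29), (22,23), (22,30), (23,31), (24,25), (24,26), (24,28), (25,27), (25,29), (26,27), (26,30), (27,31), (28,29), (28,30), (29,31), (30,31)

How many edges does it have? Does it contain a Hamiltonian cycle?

Q_5 has 32 * 5 / 2 = 80 edges.
Q_5 (d >= 2) always has a Hamiltonian cycle: a 5-bit cyclic Gray code visits every vertex exactly once and returns to the start.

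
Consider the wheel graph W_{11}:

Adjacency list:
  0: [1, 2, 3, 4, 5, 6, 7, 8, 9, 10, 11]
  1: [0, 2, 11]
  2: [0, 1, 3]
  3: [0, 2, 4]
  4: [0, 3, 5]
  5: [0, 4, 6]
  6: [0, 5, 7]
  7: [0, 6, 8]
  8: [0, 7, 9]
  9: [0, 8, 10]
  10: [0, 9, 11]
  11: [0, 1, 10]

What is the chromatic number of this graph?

W_{11} = C_{11} plus a hub adjacent to every cycle vertex.
The outer cycle needs 3 colors (odd cycle); the hub is adjacent to all of them so needs a fresh color.
Chromatic number = 3 + 1 = 4.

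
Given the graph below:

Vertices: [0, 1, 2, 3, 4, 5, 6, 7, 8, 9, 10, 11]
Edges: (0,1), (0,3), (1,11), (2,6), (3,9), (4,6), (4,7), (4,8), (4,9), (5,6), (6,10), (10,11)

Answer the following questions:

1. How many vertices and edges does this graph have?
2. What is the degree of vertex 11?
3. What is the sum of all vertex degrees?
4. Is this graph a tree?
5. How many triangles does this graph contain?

Count: 12 vertices, 12 edges.
Vertex 11 has neighbors [1, 10], degree = 2.
Handshaking lemma: 2 * 12 = 24.
A tree on 12 vertices has 11 edges. This graph has 12 edges (1 extra). Not a tree.
Number of triangles = 0.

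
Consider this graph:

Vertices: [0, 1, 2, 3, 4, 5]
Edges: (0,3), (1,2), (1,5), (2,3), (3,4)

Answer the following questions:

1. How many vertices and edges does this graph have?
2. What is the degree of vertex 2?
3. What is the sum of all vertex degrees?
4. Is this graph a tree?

Count: 6 vertices, 5 edges.
Vertex 2 has neighbors [1, 3], degree = 2.
Handshaking lemma: 2 * 5 = 10.
A graph is a tree iff it is connected and has exactly n-1 edges. This graph is connected (all 6 vertices in one component) and has 6-1 = 5 edges. It is a tree.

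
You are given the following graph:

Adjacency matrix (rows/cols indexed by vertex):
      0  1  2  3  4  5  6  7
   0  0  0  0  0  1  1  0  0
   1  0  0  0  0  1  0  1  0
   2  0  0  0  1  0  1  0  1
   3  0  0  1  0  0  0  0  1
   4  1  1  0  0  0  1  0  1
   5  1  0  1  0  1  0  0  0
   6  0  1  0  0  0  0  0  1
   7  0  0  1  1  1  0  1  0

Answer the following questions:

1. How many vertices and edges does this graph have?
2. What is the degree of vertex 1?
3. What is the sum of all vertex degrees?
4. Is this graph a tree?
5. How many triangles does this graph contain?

Count: 8 vertices, 11 edges.
Vertex 1 has neighbors [4, 6], degree = 2.
Handshaking lemma: 2 * 11 = 22.
A tree on 8 vertices has 7 edges. This graph has 11 edges (4 extra). Not a tree.
Number of triangles = 2.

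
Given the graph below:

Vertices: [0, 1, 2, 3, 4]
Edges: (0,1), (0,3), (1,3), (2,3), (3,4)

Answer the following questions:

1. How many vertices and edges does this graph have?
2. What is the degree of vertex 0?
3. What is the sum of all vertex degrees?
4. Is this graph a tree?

Count: 5 vertices, 5 edges.
Vertex 0 has neighbors [1, 3], degree = 2.
Handshaking lemma: 2 * 5 = 10.
A tree on 5 vertices has 4 edges. This graph has 5 edges (1 extra). Not a tree.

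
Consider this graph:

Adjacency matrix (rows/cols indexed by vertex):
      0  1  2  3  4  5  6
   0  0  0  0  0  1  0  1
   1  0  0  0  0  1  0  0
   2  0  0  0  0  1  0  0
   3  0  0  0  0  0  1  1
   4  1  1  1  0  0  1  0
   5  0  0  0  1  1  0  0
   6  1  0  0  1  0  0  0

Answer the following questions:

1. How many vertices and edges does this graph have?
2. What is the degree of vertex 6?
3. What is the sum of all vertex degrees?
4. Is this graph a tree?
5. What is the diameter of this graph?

Count: 7 vertices, 7 edges.
Vertex 6 has neighbors [0, 3], degree = 2.
Handshaking lemma: 2 * 7 = 14.
A tree on 7 vertices has 6 edges. This graph has 7 edges (1 extra). Not a tree.
Diameter (longest shortest path) = 3.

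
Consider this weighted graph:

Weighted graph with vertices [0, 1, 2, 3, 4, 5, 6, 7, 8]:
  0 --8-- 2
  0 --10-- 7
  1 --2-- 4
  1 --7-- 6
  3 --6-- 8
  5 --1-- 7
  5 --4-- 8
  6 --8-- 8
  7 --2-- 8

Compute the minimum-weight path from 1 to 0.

Using Dijkstra's algorithm from vertex 1:
Shortest path: 1 -> 6 -> 8 -> 7 -> 0
Total weight: 7 + 8 + 2 + 10 = 27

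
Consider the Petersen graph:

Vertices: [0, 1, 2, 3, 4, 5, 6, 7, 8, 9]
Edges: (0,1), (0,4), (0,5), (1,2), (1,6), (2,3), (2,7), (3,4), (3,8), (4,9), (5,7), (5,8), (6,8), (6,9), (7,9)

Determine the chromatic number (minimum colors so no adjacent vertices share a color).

The Petersen graph contains odd cycles (e.g. the outer 5-cycle), so chi >= 3.
A proper 3-coloring exists (it is a well-known 3-chromatic graph).
Chromatic number = 3.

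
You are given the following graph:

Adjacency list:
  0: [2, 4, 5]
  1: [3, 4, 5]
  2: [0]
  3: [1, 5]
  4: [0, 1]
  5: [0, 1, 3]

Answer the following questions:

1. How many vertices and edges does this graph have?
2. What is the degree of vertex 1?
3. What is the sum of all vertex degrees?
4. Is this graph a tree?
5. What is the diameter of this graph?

Count: 6 vertices, 7 edges.
Vertex 1 has neighbors [3, 4, 5], degree = 3.
Handshaking lemma: 2 * 7 = 14.
A tree on 6 vertices has 5 edges. This graph has 7 edges (2 extra). Not a tree.
Diameter (longest shortest path) = 3.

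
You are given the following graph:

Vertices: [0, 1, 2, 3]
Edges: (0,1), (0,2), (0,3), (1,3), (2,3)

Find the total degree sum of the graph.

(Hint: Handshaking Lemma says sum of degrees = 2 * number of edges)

Count edges: 5 edges.
By Handshaking Lemma: sum of degrees = 2 * 5 = 10.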